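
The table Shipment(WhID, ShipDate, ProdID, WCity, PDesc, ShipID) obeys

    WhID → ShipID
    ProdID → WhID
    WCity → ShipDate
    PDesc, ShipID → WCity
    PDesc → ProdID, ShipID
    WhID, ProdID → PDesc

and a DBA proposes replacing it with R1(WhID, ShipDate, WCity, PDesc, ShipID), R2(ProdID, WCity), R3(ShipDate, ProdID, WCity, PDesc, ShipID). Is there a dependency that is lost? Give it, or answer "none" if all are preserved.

WhID → ShipID lies within R1.
ProdID → WhID: restricted closure across fragments reaches WhID.
WCity → ShipDate lies within R1.
PDesc, ShipID → WCity lies within R1.
PDesc → ProdID, ShipID lies within R3.
WhID, ProdID → PDesc: restricted closure across fragments reaches PDesc.
Every dependency is enforceable on the fragments, so the decomposition is dependency-preserving.

none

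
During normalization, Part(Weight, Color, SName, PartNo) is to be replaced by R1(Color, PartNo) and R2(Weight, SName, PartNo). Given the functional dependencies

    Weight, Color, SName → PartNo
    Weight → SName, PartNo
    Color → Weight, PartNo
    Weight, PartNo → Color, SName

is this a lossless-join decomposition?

No

Common attributes: R1 ∩ R2 = {PartNo}.
No dependency enlarges {PartNo}, so (PartNo)⁺ = {PartNo}.
The closure contains neither all of R1 = {Color, PartNo} nor all of R2 = {Weight, SName, PartNo}, so the common attributes are not a superkey of either fragment. The join is lossy.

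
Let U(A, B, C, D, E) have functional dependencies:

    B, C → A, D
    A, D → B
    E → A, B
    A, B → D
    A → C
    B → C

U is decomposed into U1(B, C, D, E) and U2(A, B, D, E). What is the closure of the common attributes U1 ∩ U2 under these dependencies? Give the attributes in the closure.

A, B, C, D, E

U1 ∩ U2 = {B, D, E}.
E → A, B applies, adding A
A → C applies, adding C
Closure: {A, B, C, D, E}.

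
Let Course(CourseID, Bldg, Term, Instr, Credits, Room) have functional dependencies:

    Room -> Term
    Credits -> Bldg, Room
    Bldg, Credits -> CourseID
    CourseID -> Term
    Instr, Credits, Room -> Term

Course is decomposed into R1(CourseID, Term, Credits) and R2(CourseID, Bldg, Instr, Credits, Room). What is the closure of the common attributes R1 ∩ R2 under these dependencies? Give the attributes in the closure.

CourseID, Bldg, Term, Credits, Room

R1 ∩ R2 = {CourseID, Credits}.
Credits → Bldg, Room applies, adding Bldg, Room
CourseID → Term applies, adding Term
Closure: {CourseID, Bldg, Term, Credits, Room}.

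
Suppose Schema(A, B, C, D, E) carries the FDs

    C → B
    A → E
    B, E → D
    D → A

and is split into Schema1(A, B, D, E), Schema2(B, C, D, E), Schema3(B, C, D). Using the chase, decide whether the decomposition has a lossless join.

Chase test. Columns are A, B, C, D, E; row i has aⱼ where attribute j ∈ Schemai, else bᵢⱼ.
Initial tableau (one row per fragment):
  row 1: a1 a2 b13 a4 a5
  row 2: b21 a2 a3 a4 a5
  row 3: b31 a2 a3 a4 b35
Rows 1 and 2 agree on D; apply D→A and equate their A entries.
Rows 1 and 3 agree on D; apply D→A and equate their A entries.
Rows 1 and 3 agree on A; apply A→E and equate their E entries.
Row 2 is now all distinguished symbols — the join is lossless.

Yes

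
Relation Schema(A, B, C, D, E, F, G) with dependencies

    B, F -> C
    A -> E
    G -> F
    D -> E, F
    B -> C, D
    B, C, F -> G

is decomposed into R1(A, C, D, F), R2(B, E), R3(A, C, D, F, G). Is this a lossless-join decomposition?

Chase test. Columns are A, B, C, D, E, F, G; row i has aⱼ where attribute j ∈ Ri, else bᵢⱼ.
Initial tableau (one row per fragment):
  row 1: a1 b12 a3 a4 b15 a6 b17
  row 2: b21 a2 b23 b24 a5 b26 b27
  row 3: a1 b32 a3 a4 b35 a6 a7
Rows 1 and 3 agree on A; apply A→E and equate their E entries.
No row becomes fully distinguished — the join is lossy.

No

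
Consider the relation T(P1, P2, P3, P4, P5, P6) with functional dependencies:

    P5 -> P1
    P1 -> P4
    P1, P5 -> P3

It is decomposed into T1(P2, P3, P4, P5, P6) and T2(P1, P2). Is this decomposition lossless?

No

Common attributes: T1 ∩ T2 = {P2}.
No dependency enlarges {P2}, so (P2)⁺ = {P2}.
The closure contains neither all of T1 = {P2, P3, P4, P5, P6} nor all of T2 = {P1, P2}, so the common attributes are not a superkey of either fragment. The join is lossy.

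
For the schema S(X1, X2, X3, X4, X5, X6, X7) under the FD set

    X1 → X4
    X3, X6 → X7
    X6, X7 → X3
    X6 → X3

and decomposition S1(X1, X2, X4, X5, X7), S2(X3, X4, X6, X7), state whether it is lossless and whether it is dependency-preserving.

Lossless test: (X4, X7)⁺ = {X4, X7}, which is a superkey of neither fragment — lossy.
Dependency preservation: every FD's attributes lie within a single fragment, so each can be enforced locally — preserved.

lossy but dependency-preserving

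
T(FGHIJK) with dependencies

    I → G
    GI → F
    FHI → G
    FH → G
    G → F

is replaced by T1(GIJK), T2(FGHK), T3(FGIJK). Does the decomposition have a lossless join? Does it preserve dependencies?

lossy but dependency-preserving

Lossless test (chase): Rows 1 and 3 agree on GI; apply GI→F and equate their F entries. No row becomes fully distinguished — the join is lossy.
Dependency preservation: FHI → G is not contained in any single fragment, but the restricted closure of its left-hand side across the fragments still reaches the right-hand side; the remaining FDs each lie inside some fragment. All dependencies are preserved.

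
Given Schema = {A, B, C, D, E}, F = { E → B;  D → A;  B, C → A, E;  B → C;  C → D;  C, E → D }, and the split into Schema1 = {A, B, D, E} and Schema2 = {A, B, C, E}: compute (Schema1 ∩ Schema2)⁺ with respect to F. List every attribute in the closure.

A, B, C, D, E

Schema1 ∩ Schema2 = {A, B, E}.
B → C applies, adding C
C → D applies, adding D
Closure: {A, B, C, D, E}.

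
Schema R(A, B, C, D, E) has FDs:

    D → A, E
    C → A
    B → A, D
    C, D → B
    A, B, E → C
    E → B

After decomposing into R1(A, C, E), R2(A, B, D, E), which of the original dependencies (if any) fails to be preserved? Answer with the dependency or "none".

none

D → A, E lies within R2.
C → A lies within R1.
B → A, D lies within R2.
C, D → B: restricted closure across fragments reaches B.
A, B, E → C: restricted closure across fragments reaches C.
E → B lies within R2.
Every dependency is enforceable on the fragments, so the decomposition is dependency-preserving.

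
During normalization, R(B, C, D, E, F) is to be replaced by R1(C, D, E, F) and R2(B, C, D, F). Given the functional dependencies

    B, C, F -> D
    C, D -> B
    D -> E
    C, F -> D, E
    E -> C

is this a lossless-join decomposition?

Yes

Common attributes: R1 ∩ R2 = {C, D, F}.
Closure of {C, D, F}: C, D → B applies, adding B; D → E applies, adding E. So (C, D, F)⁺ = {B, C, D, E, F}.
This closure contains every attribute of R1, so R1 ∩ R2 → R1. The join is lossless.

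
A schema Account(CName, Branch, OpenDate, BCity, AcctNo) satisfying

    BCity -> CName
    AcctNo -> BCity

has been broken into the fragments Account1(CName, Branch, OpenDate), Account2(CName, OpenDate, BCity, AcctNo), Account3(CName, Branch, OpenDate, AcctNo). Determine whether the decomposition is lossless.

Yes

Chase test. Columns are CName, Branch, OpenDate, BCity, AcctNo; row i has aⱼ where attribute j ∈ Accounti, else bᵢⱼ.
Initial tableau (one row per fragment):
  row 1: a1 a2 a3 b14 b15
  row 2: a1 b22 a3 a4 a5
  row 3: a1 a2 a3 b34 a5
Rows 2 and 3 agree on AcctNo; apply AcctNo→BCity and equate their BCity entries.
Row 3 is now all distinguished symbols — the join is lossless.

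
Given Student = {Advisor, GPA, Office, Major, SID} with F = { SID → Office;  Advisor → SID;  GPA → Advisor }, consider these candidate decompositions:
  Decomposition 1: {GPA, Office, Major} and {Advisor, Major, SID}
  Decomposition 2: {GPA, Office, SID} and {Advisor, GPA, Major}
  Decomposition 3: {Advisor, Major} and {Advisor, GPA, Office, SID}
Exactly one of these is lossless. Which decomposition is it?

Decomposition 1: common = {Major}, closure = {Major} → lossy.
Decomposition 2: common = {GPA}, closure = {Advisor, GPA, Office, SID} → lossless.
Decomposition 3: common = {Advisor}, closure = {Advisor, Office, SID} → lossy.

Decomposition 2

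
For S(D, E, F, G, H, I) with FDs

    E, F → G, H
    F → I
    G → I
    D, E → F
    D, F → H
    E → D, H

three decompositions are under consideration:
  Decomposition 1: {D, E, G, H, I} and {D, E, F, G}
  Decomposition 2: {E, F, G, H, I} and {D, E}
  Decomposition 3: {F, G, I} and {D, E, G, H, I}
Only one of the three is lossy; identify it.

Decomposition 1: common = {D, E, G}, closure = {D, E, F, G, H, I} → lossless.
Decomposition 2: common = {E}, closure = {D, E, F, G, H, I} → lossless.
Decomposition 3: common = {G, I}, closure = {G, I} → lossy.

Decomposition 3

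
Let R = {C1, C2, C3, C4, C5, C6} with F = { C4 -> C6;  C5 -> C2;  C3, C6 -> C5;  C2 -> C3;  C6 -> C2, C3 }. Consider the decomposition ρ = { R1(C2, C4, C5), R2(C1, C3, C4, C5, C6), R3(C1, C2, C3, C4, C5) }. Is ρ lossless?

Yes

Chase test. Columns are C1, C2, C3, C4, C5, C6; row i has aⱼ where attribute j ∈ Ri, else bᵢⱼ.
Initial tableau (one row per fragment):
  row 1: b11 a2 b13 a4 a5 b16
  row 2: a1 b22 a3 a4 a5 a6
  row 3: a1 a2 a3 a4 a5 b36
Rows 1 and 2 agree on C4; apply C4→C6 and equate their C6 entries.
Rows 1 and 3 agree on C4; apply C4→C6 and equate their C6 entries.
Rows 1 and 2 agree on C5; apply C5→C2 and equate their C2 entries.
Rows 1 and 2 agree on C2; apply C2→C3 and equate their C3 entries.
Row 2 is now all distinguished symbols — the join is lossless.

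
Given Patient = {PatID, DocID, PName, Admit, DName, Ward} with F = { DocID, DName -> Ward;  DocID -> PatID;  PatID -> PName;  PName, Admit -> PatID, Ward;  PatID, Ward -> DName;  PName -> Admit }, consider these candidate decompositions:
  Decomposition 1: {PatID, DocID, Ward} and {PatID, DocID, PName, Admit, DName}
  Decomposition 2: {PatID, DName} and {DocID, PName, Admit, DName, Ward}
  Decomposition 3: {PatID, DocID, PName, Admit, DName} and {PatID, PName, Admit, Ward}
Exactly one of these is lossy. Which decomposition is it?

Decomposition 2

Decomposition 1: common = {PatID, DocID}, closure = {PatID, DocID, PName, Admit, DName, Ward} → lossless.
Decomposition 2: common = {DName}, closure = {DName} → lossy.
Decomposition 3: common = {PatID, PName, Admit}, closure = {PatID, PName, Admit, DName, Ward} → lossless.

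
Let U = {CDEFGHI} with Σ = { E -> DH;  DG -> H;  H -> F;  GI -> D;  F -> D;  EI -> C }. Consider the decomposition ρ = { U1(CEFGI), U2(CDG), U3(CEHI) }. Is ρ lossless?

No

Chase test. Columns are CDEFGHI; row i has aⱼ where attribute j ∈ Ui, else bᵢⱼ.
Initial tableau (one row per fragment):
  row 1: a1 b12 a3 a4 a5 b16 a7
  row 2: a1 a2 b23 b24 a5 b26 b27
  row 3: a1 b32 a3 b34 b35 a6 a7
Rows 1 and 3 agree on E; apply E→DH and equate their DH entries.
Rows 1 and 3 agree on H; apply H→F and equate their F entries.
No row becomes fully distinguished — the join is lossy.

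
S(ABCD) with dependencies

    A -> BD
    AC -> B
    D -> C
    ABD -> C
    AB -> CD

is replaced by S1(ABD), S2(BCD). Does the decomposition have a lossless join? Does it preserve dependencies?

lossless and dependency-preserving

Lossless test: (BD)⁺ = {BCD}, which contains all of one fragment — lossless.
Dependency preservation: AC → B; ABD → C; AB → CD are not contained in any single fragment, but the restricted closure of each left-hand side across the fragments still reaches the right-hand side; the remaining FDs each lie inside some fragment. All dependencies are preserved.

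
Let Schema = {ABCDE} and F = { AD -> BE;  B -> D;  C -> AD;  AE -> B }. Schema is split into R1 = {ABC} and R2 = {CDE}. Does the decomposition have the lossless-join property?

Common attributes: R1 ∩ R2 = {C}.
Closure of {C}: C → AD applies, adding AD; AD → BE applies, adding BE. So (C)⁺ = {ABCDE}.
This closure contains every attribute of R1, so R1 ∩ R2 → R1. The join is lossless.

Yes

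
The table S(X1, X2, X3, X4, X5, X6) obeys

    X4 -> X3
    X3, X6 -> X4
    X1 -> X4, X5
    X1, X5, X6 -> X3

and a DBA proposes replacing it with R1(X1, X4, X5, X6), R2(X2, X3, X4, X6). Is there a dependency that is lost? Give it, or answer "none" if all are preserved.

none

X4 → X3 lies within R2.
X3, X6 → X4 lies within R2.
X1 → X4, X5 lies within R1.
X1, X5, X6 → X3: restricted closure across fragments reaches X3.
Every dependency is enforceable on the fragments, so the decomposition is dependency-preserving.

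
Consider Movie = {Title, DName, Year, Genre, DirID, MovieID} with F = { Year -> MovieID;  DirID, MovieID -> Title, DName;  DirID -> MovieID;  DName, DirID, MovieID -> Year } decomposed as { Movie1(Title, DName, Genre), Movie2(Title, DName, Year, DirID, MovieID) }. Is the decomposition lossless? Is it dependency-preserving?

lossy but dependency-preserving

Lossless test: (Title, DName)⁺ = {Title, DName}, which is a superkey of neither fragment — lossy.
Dependency preservation: every FD's attributes lie within a single fragment, so each can be enforced locally — preserved.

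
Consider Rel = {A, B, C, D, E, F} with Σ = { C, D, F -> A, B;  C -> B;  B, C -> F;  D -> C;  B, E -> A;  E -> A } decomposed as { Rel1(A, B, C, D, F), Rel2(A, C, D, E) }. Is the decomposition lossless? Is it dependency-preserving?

Lossless test: (A, C, D)⁺ = {A, B, C, D, F}, which contains all of one fragment — lossless.
Dependency preservation: B, E → A is not contained in any single fragment, but the restricted closure of its left-hand side across the fragments still reaches the right-hand side; the remaining FDs each lie inside some fragment. All dependencies are preserved.

lossless and dependency-preserving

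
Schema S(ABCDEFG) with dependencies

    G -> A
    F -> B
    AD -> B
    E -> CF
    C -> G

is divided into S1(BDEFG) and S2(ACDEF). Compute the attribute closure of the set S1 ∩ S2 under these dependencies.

ABCDEFG

S1 ∩ S2 = {DEF}.
F → B applies, adding B
E → CF applies, adding C
C → G applies, adding G
G → A applies, adding A
Closure: {ABCDEFG}.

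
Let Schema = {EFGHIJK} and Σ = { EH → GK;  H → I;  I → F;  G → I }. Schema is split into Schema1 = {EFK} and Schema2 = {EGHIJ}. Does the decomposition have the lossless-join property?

No

Common attributes: Schema1 ∩ Schema2 = {E}.
No dependency enlarges {E}, so (E)⁺ = {E}.
The closure contains neither all of Schema1 = {EFK} nor all of Schema2 = {EGHIJ}, so the common attributes are not a superkey of either fragment. The join is lossy.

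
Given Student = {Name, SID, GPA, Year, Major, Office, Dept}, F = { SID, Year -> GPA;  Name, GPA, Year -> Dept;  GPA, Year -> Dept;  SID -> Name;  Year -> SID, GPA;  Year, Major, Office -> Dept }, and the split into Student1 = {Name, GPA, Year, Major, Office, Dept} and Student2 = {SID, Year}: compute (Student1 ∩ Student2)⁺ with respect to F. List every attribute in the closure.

Name, SID, GPA, Year, Dept

Student1 ∩ Student2 = {Year}.
Year → SID, GPA applies, adding SID, GPA
GPA, Year → Dept applies, adding Dept
SID → Name applies, adding Name
Closure: {Name, SID, GPA, Year, Dept}.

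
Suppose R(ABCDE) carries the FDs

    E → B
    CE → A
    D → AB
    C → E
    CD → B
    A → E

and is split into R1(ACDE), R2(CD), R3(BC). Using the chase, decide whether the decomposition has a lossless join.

Chase test. Columns are ABCDE; row i has aⱼ where attribute j ∈ Ri, else bᵢⱼ.
Initial tableau (one row per fragment):
  row 1: a1 b12 a3 a4 a5
  row 2: b21 b22 a3 a4 b25
  row 3: b31 a2 a3 b34 b35
Rows 1 and 2 agree on D; apply D→AB and equate their AB entries.
Rows 1 and 2 agree on C; apply C→E and equate their E entries.
Rows 1 and 3 agree on C; apply C→E and equate their E entries.
Rows 1 and 3 agree on E; apply E→B and equate their B entries.
Rows 1 and 3 agree on CE; apply CE→A and equate their A entries.
Row 1 is now all distinguished symbols — the join is lossless.

Yes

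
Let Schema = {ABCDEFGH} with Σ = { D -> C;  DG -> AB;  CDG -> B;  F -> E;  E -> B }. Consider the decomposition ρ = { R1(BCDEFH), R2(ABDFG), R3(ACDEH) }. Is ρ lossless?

No

Chase test. Columns are ABCDEFGH; row i has aⱼ where attribute j ∈ Ri, else bᵢⱼ.
Initial tableau (one row per fragment):
  row 1: b11 a2 a3 a4 a5 a6 b17 a8
  row 2: a1 a2 b23 a4 b25 a6 a7 b28
  row 3: a1 b32 a3 a4 a5 b36 b37 a8
Rows 1 and 2 agree on D; apply D→C and equate their C entries.
Rows 1 and 2 agree on F; apply F→E and equate their E entries.
Rows 1 and 3 agree on E; apply E→B and equate their B entries.
No row becomes fully distinguished — the join is lossy.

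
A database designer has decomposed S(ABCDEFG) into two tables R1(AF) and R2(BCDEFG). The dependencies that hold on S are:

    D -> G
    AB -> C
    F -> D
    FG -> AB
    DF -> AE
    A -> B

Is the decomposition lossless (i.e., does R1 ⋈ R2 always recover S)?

Yes

Common attributes: R1 ∩ R2 = {F}.
Closure of {F}: F → D applies, adding D; DF → AE applies, adding AE; A → B applies, adding B; D → G applies, adding G; AB → C applies, adding C. So (F)⁺ = {ABCDEFG}.
This closure contains every attribute of R1, so R1 ∩ R2 → R1. The join is lossless.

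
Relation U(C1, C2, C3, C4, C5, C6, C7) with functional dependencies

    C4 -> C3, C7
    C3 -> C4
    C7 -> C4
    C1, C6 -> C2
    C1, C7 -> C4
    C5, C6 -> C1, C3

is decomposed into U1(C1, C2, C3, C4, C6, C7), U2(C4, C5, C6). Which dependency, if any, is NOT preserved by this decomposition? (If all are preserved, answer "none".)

C5, C6 -> C1, C3

Check C5, C6 → C1, C3: no single fragment contains all of {C1, C3, C5, C6}, and the restricted closure of {C5, C6} across the fragments never reaches {C1, C3}.
C4 → C3, C7 is preserved.
C3 → C4 is preserved.
C7 → C4 is preserved.
C1, C6 → C2 is preserved.
C1, C7 → C4 is preserved.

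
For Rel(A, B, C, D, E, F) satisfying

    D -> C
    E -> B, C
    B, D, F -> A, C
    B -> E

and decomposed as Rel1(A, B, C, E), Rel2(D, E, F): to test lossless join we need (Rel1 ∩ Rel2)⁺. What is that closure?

Rel1 ∩ Rel2 = {E}.
E → B, C applies, adding B, C
Closure: {B, C, E}.

B, C, E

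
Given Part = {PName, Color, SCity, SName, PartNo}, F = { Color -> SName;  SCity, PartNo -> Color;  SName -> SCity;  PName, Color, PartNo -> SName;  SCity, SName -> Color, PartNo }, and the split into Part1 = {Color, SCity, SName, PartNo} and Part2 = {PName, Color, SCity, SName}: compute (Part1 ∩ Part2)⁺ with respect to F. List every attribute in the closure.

Part1 ∩ Part2 = {Color, SCity, SName}.
SCity, SName → Color, PartNo applies, adding PartNo
Closure: {Color, SCity, SName, PartNo}.

Color, SCity, SName, PartNo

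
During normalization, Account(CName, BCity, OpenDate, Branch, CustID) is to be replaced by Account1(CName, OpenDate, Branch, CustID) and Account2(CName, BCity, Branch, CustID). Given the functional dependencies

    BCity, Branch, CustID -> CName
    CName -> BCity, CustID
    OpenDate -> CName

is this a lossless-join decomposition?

Yes

Common attributes: Account1 ∩ Account2 = {CName, Branch, CustID}.
Closure of {CName, Branch, CustID}: CName → BCity, CustID applies, adding BCity. So (CName, Branch, CustID)⁺ = {CName, BCity, Branch, CustID}.
This closure contains every attribute of Account2, so Account1 ∩ Account2 → Account2. The join is lossless.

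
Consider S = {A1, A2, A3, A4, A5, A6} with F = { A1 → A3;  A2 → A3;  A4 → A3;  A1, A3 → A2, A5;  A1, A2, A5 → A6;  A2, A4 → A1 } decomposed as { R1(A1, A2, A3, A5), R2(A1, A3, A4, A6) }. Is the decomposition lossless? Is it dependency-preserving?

lossless but not dependency-preserving

Lossless test: (A1, A3)⁺ = {A1, A2, A3, A5, A6}, which contains all of one fragment — lossless.
Dependency preservation: the restricted closure of {A2, A4} across the fragments never reaches {A1}, so A2, A4 → A1 cannot be enforced without a join — not preserved.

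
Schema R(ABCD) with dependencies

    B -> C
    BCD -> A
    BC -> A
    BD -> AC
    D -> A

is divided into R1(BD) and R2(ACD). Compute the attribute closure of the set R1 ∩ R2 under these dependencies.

AD

R1 ∩ R2 = {D}.
D → A applies, adding A
Closure: {AD}.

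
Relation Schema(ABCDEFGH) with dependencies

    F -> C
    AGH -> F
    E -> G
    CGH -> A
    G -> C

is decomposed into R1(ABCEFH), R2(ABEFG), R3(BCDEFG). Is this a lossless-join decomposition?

Chase test. Columns are ABCDEFGH; row i has aⱼ where attribute j ∈ Ri, else bᵢⱼ.
Initial tableau (one row per fragment):
  row 1: a1 a2 a3 b14 a5 a6 b17 a8
  row 2: a1 a2 b23 b24 a5 a6 a7 b28
  row 3: b31 a2 a3 a4 a5 a6 a7 b38
Rows 1 and 2 agree on F; apply F→C and equate their C entries.
Rows 1 and 2 agree on E; apply E→G and equate their G entries.
No row becomes fully distinguished — the join is lossy.

No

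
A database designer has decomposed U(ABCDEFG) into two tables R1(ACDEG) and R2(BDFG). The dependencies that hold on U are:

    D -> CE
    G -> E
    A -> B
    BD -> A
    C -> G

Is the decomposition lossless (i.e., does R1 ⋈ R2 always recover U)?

Common attributes: R1 ∩ R2 = {DG}.
Closure of {DG}: D → CE applies, adding CE. So (DG)⁺ = {CDEG}.
The closure contains neither all of R1 = {ACDEG} nor all of R2 = {BDFG}, so the common attributes are not a superkey of either fragment. The join is lossy.

No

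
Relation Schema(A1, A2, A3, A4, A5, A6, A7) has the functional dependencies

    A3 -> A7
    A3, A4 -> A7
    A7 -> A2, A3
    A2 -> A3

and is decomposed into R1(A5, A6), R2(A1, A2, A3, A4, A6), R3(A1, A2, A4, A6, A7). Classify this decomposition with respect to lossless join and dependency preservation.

Lossless test (chase): Rows 2 and 3 agree on A2; apply A2→A3 and equate their A3 entries. Rows 2 and 3 agree on A3; apply A3→A7 and equate their A7 entries. No row becomes fully distinguished — the join is lossy.
Dependency preservation: A3 → A7; A3, A4 → A7; A7 → A2, A3 are not contained in any single fragment, but the restricted closure of each left-hand side across the fragments still reaches the right-hand side; the remaining FDs each lie inside some fragment. All dependencies are preserved.

lossy but dependency-preserving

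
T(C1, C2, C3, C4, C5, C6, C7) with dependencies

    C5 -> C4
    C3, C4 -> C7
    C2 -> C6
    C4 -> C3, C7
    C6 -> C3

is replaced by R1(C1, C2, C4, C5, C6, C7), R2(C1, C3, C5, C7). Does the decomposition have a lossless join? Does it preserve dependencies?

Lossless test: (C1, C5, C7)⁺ = {C1, C3, C4, C5, C7}, which contains all of one fragment — lossless.
Dependency preservation: the restricted closure of {C4} across the fragments never reaches {C3, C7}, so C4 → C3, C7 cannot be enforced without a join — not preserved.

lossless but not dependency-preserving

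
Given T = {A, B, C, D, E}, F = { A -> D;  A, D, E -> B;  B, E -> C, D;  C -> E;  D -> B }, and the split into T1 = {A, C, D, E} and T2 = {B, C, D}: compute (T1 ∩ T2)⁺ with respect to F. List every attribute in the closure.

T1 ∩ T2 = {C, D}.
C → E applies, adding E
D → B applies, adding B
Closure: {B, C, D, E}.

B, C, D, E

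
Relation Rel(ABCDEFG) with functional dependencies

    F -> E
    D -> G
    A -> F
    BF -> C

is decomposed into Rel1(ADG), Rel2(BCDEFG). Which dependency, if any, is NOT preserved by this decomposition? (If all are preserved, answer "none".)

A -> F

Check A → F: no single fragment contains all of {AF}, and the restricted closure of {A} across the fragments never reaches {F}.
F → E is preserved.
D → G is preserved.
BF → C is preserved.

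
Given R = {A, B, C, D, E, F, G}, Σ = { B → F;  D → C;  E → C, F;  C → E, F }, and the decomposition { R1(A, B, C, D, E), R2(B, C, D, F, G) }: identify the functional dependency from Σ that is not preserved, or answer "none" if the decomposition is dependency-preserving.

B → F lies within R2.
D → C lies within R1.
E → C, F: restricted closure across fragments reaches C, F.
C → E, F: restricted closure across fragments reaches E, F.
Every dependency is enforceable on the fragments, so the decomposition is dependency-preserving.

none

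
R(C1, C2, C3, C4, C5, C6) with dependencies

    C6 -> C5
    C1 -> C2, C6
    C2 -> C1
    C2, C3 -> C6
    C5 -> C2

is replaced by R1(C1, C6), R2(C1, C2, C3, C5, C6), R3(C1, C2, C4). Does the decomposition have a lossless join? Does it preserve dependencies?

lossy but dependency-preserving

Lossless test (chase): Rows 1 and 2 agree on C6; apply C6→C5 and equate their C5 entries. Rows 1 and 2 agree on C1; apply C1→C2, C6 and equate their C2, C6 entries. Rows 1 and 3 agree on C1; apply C1→C2, C6 and equate their C2, C6 entries. Rows 1 and 3 agree on C6; apply C6→C5 and equate their C5 entries. No row becomes fully distinguished — the join is lossy.
Dependency preservation: every FD's attributes lie within a single fragment, so each can be enforced locally — preserved.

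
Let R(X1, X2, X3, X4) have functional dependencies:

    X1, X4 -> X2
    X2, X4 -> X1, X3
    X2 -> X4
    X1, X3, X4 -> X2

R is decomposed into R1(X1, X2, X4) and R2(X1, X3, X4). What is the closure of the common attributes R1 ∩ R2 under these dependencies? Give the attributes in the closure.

X1, X2, X3, X4

R1 ∩ R2 = {X1, X4}.
X1, X4 → X2 applies, adding X2
X2, X4 → X1, X3 applies, adding X3
Closure: {X1, X2, X3, X4}.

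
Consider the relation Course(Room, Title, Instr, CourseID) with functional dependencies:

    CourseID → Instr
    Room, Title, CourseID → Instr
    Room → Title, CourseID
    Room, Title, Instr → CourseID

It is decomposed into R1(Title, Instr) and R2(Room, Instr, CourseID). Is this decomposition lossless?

Common attributes: R1 ∩ R2 = {Instr}.
No dependency enlarges {Instr}, so (Instr)⁺ = {Instr}.
The closure contains neither all of R1 = {Title, Instr} nor all of R2 = {Room, Instr, CourseID}, so the common attributes are not a superkey of either fragment. The join is lossy.

No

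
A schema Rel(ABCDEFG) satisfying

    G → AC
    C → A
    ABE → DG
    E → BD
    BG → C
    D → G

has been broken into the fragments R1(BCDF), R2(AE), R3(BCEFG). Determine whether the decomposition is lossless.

No

Chase test. Columns are ABCDEFG; row i has aⱼ where attribute j ∈ Ri, else bᵢⱼ.
Initial tableau (one row per fragment):
  row 1: b11 a2 a3 a4 b15 a6 b17
  row 2: a1 b22 b23 b24 a5 b26 b27
  row 3: b31 a2 a3 b34 a5 a6 a7
Rows 1 and 3 agree on C; apply C→A and equate their A entries.
Rows 2 and 3 agree on E; apply E→BD and equate their BD entries.
Rows 2 and 3 agree on D; apply D→G and equate their G entries.
Rows 2 and 3 agree on G; apply G→AC and equate their AC entries.
No row becomes fully distinguished — the join is lossy.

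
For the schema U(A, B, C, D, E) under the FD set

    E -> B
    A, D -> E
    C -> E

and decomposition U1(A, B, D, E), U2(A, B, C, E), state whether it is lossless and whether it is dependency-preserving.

Lossless test: (A, B, E)⁺ = {A, B, E}, which is a superkey of neither fragment — lossy.
Dependency preservation: every FD's attributes lie within a single fragment, so each can be enforced locally — preserved.

lossy but dependency-preserving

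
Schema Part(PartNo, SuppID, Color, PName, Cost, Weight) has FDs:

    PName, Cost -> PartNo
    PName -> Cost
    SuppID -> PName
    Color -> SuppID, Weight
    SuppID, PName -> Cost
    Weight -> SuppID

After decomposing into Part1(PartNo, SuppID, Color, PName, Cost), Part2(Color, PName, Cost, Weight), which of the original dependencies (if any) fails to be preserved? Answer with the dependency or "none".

Check Weight → SuppID: no single fragment contains all of {SuppID, Weight}, and the restricted closure of {Weight} across the fragments never reaches {SuppID}.
PName, Cost → PartNo is preserved.
PName → Cost is preserved.
SuppID → PName is preserved.
Color → SuppID, Weight is preserved.
SuppID, PName → Cost is preserved.

Weight -> SuppID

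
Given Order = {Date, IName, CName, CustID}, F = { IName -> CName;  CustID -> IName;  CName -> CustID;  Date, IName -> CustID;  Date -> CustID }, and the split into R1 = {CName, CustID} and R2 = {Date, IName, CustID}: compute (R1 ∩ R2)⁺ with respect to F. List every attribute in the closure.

IName, CName, CustID

R1 ∩ R2 = {CustID}.
CustID → IName applies, adding IName
IName → CName applies, adding CName
Closure: {IName, CName, CustID}.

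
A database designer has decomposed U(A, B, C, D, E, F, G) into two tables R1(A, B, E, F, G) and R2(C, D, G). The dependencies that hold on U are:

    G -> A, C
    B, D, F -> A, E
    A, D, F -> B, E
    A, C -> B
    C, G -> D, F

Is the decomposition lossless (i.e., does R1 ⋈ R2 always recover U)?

Common attributes: R1 ∩ R2 = {G}.
Closure of {G}: G → A, C applies, adding A, C; A, C → B applies, adding B; C, G → D, F applies, adding D, F; B, D, F → A, E applies, adding E. So (G)⁺ = {A, B, C, D, E, F, G}.
This closure contains every attribute of R1, so R1 ∩ R2 → R1. The join is lossless.

Yes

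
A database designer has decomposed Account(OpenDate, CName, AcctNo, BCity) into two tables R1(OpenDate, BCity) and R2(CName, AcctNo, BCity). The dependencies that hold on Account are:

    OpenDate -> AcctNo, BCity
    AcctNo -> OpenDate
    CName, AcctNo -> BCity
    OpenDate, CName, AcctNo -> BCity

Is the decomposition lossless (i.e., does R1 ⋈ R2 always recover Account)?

No

Common attributes: R1 ∩ R2 = {BCity}.
No dependency enlarges {BCity}, so (BCity)⁺ = {BCity}.
The closure contains neither all of R1 = {OpenDate, BCity} nor all of R2 = {CName, AcctNo, BCity}, so the common attributes are not a superkey of either fragment. The join is lossy.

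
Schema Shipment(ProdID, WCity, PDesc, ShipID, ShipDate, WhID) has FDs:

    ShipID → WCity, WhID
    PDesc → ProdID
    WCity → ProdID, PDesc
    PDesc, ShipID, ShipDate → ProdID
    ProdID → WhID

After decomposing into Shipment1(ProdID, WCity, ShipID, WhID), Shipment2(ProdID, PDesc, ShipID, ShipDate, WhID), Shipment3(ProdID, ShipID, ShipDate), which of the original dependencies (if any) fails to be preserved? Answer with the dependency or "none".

WCity → ProdID, PDesc

Check WCity → ProdID, PDesc: no single fragment contains all of {ProdID, WCity, PDesc}, and the restricted closure of {WCity} across the fragments never reaches {ProdID, PDesc}.
ShipID → WCity, WhID is preserved.
PDesc → ProdID is preserved.
PDesc, ShipID, ShipDate → ProdID is preserved.
ProdID → WhID is preserved.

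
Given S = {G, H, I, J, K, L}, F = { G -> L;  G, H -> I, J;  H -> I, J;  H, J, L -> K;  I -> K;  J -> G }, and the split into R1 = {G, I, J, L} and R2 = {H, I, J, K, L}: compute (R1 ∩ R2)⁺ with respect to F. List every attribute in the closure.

G, I, J, K, L

R1 ∩ R2 = {I, J, L}.
I → K applies, adding K
J → G applies, adding G
Closure: {G, I, J, K, L}.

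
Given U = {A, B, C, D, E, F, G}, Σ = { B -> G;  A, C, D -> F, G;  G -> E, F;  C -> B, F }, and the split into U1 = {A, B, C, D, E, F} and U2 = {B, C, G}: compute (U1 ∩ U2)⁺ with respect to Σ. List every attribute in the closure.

B, C, E, F, G

U1 ∩ U2 = {B, C}.
B → G applies, adding G
G → E, F applies, adding E, F
Closure: {B, C, E, F, G}.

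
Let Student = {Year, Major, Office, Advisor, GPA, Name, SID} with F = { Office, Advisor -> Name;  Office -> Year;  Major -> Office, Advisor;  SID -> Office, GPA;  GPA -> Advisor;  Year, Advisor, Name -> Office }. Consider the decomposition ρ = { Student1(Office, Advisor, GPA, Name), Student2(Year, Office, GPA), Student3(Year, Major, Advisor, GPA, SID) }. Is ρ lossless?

Chase test. Columns are Year, Major, Office, Advisor, GPA, Name, SID; row i has aⱼ where attribute j ∈ Studenti, else bᵢⱼ.
Initial tableau (one row per fragment):
  row 1: b11 b12 a3 a4 a5 a6 b17
  row 2: a1 b22 a3 b24 a5 b26 b27
  row 3: a1 a2 b33 a4 a5 b36 a7
Rows 1 and 2 agree on Office; apply Office→Year and equate their Year entries.
Rows 1 and 2 agree on GPA; apply GPA→Advisor and equate their Advisor entries.
Rows 1 and 2 agree on Office, Advisor; apply Office, Advisor→Name and equate their Name entries.
No row becomes fully distinguished — the join is lossy.

No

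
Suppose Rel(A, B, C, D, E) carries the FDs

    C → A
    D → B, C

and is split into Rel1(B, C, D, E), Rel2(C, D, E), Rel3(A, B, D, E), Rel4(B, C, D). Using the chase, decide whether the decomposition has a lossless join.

Yes

Chase test. Columns are A, B, C, D, E; row i has aⱼ where attribute j ∈ Reli, else bᵢⱼ.
Initial tableau (one row per fragment):
  row 1: b11 a2 a3 a4 a5
  row 2: b21 b22 a3 a4 a5
  row 3: a1 a2 b33 a4 a5
  row 4: b41 a2 a3 a4 b45
Rows 1 and 2 agree on C; apply C→A and equate their A entries.
Rows 1 and 4 agree on C; apply C→A and equate their A entries.
Rows 1 and 2 agree on D; apply D→B, C and equate their B, C entries.
Rows 1 and 3 agree on D; apply D→B, C and equate their B, C entries.
Rows 1 and 3 agree on C; apply C→A and equate their A entries.
Row 1 is now all distinguished symbols — the join is lossless.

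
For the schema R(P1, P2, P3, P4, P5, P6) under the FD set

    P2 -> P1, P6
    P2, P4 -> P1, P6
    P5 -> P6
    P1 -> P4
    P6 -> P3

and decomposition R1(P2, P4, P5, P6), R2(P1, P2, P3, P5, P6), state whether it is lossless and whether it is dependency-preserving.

Lossless test: (P2, P5, P6)⁺ = {P1, P2, P3, P4, P5, P6}, which contains all of one fragment — lossless.
Dependency preservation: the restricted closure of {P1} across the fragments never reaches {P4}, so P1 → P4 cannot be enforced without a join — not preserved.

lossless but not dependency-preserving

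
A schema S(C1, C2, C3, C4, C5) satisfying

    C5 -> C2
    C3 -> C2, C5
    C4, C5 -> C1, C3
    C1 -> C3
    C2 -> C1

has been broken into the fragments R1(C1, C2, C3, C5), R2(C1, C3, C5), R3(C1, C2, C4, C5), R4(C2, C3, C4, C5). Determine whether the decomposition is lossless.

Chase test. Columns are C1, C2, C3, C4, C5; row i has aⱼ where attribute j ∈ Ri, else bᵢⱼ.
Initial tableau (one row per fragment):
  row 1: a1 a2 a3 b14 a5
  row 2: a1 b22 a3 b24 a5
  row 3: a1 a2 b33 a4 a5
  row 4: b41 a2 a3 a4 a5
Rows 1 and 2 agree on C5; apply C5→C2 and equate their C2 entries.
Rows 3 and 4 agree on C4, C5; apply C4, C5→C1, C3 and equate their C1, C3 entries.
Row 3 is now all distinguished symbols — the join is lossless.

Yes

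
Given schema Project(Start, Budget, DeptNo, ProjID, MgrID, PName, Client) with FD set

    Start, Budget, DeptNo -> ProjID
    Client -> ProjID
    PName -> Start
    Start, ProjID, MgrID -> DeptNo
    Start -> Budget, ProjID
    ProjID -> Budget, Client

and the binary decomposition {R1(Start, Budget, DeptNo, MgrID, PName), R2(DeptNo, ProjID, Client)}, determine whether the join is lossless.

Common attributes: R1 ∩ R2 = {DeptNo}.
No dependency enlarges {DeptNo}, so (DeptNo)⁺ = {DeptNo}.
The closure contains neither all of R1 = {Start, Budget, DeptNo, MgrID, PName} nor all of R2 = {DeptNo, ProjID, Client}, so the common attributes are not a superkey of either fragment. The join is lossy.

No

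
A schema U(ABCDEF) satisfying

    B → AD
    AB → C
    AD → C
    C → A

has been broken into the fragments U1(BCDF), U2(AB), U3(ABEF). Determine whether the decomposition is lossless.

Chase test. Columns are ABCDEF; row i has aⱼ where attribute j ∈ Ui, else bᵢⱼ.
Initial tableau (one row per fragment):
  row 1: b11 a2 a3 a4 b15 a6
  row 2: a1 a2 b23 b24 b25 b26
  row 3: a1 a2 b33 b34 a5 a6
Rows 1 and 2 agree on B; apply B→AD and equate their AD entries.
Rows 1 and 3 agree on B; apply B→AD and equate their AD entries.
Rows 1 and 2 agree on AB; apply AB→C and equate their C entries.
Rows 1 and 3 agree on AB; apply AB→C and equate their C entries.
Row 3 is now all distinguished symbols — the join is lossless.

Yes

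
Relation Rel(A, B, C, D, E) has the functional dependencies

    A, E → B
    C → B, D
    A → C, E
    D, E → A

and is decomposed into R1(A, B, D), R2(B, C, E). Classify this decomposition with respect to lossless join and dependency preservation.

lossy and not dependency-preserving

Lossless test: (B)⁺ = {B}, which is a superkey of neither fragment — lossy.
Dependency preservation: the restricted closure of {C} across the fragments never reaches {B, D}, so C → B, D cannot be enforced without a join — not preserved.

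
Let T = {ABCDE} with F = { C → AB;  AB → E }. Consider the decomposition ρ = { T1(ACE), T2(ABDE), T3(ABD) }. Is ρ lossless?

No

Chase test. Columns are ABCDE; row i has aⱼ where attribute j ∈ Ti, else bᵢⱼ.
Initial tableau (one row per fragment):
  row 1: a1 b12 a3 b14 a5
  row 2: a1 a2 b23 a4 a5
  row 3: a1 a2 b33 a4 b35
Rows 2 and 3 agree on AB; apply AB→E and equate their E entries.
No row becomes fully distinguished — the join is lossy.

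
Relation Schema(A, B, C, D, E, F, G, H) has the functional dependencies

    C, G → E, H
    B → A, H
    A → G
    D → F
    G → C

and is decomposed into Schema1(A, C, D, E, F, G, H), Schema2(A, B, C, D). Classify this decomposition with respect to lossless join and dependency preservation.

lossless and dependency-preserving

Lossless test: (A, C, D)⁺ = {A, C, D, E, F, G, H}, which contains all of one fragment — lossless.
Dependency preservation: B → A, H is not contained in any single fragment, but the restricted closure of its left-hand side across the fragments still reaches the right-hand side; the remaining FDs each lie inside some fragment. All dependencies are preserved.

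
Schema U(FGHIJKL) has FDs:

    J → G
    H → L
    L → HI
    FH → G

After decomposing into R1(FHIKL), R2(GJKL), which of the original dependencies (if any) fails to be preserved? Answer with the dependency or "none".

Check FH → G: no single fragment contains all of {FGH}, and the restricted closure of {FH} across the fragments never reaches {G}.
J → G is preserved.
H → L is preserved.
L → HI is preserved.

FH → G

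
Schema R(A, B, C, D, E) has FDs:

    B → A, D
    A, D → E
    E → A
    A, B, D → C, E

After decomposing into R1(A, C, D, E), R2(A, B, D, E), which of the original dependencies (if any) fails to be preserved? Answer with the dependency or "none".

A, B, D → C, E

Check A, B, D → C, E: no single fragment contains all of {A, B, C, D, E}, and the restricted closure of {A, B, D} across the fragments never reaches {C, E}.
B → A, D is preserved.
A, D → E is preserved.
E → A is preserved.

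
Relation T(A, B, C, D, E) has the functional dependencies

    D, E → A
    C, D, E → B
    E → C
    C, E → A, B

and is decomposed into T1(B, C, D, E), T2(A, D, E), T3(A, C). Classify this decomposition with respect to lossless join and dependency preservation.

lossless and dependency-preserving

Lossless test (chase): Rows 1 and 2 agree on D, E; apply D, E→A and equate their A entries. Rows 1 and 2 agree on E; apply E→C and equate their C entries. Rows 1 and 2 agree on C, E; apply C, E→A, B and equate their A, B entries. Row 1 is now all distinguished symbols — the join is lossless.
Dependency preservation: C, E → A, B is not contained in any single fragment, but the restricted closure of its left-hand side across the fragments still reaches the right-hand side; the remaining FDs each lie inside some fragment. All dependencies are preserved.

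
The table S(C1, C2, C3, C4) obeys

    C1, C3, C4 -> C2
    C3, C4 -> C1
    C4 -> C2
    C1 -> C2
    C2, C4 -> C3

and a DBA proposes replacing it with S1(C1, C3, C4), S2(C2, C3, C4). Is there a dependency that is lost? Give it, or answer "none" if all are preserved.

C1 -> C2

Check C1 → C2: no single fragment contains all of {C1, C2}, and the restricted closure of {C1} across the fragments never reaches {C2}.
C1, C3, C4 → C2 is preserved.
C3, C4 → C1 is preserved.
C4 → C2 is preserved.
C2, C4 → C3 is preserved.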